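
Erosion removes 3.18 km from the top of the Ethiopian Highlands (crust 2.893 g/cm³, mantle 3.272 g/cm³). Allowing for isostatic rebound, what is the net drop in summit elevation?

0.368 km

Rebound u = e ρ_c/ρ_m = 3.18 km × 2.893/3.272 = 2.812 km.
Net surface drop = e − u = 3.18 km − 2.812 km = e (ρ_m − ρ_c)/ρ_m = 0.368 km.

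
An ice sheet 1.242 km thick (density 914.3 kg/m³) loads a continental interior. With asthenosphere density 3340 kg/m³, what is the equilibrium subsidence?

0.34 km

For local isostatic compensation: the ice load ρ_ice t is balanced by mantle displaced below, ρ_m s.
s = t ρ_ice / ρ_m = 1.242 km × 914.3/3340 = 0.34 km.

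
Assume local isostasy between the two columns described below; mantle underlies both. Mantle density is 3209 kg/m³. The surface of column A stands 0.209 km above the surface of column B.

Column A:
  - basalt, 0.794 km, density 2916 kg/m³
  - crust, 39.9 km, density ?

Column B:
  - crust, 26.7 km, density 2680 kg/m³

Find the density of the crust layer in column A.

Take the compensation level at the base of the deeper column (depth z_c below the surface of column A) and equate Σ ρ_i t_i down to z_c; mantle fills any gap and the z_c terms cancel.
Column A: 0.794×2916 + 39.9×ρ + (z_c − 40.694)×3209
Column B: 0.209×0 + 26.7×2680 + (z_c − 0.209 − 26.7)×3209
The z_c×3209 term appears on both sides and cancels. Collect the known terms of each column as K = Σ(ρt)_known − 3209 × (depth of known layers): K_A = 2315.304 − 3209×40.694 = −128271.742; K_B = 71556 − 3209×(0.209 + 26.7) = −14794.981.
Balance: K_A + 39.9×ρ = K_B, so ρ = (K_B − K_A)/39.9 = 113477/39.9 = 2840 kg/m³.

2840 kg/m³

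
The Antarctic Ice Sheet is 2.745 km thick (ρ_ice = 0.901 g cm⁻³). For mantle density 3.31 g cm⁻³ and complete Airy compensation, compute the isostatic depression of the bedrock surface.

For local isostatic compensation: the ice load ρ_ice t is balanced by mantle displaced below, ρ_m s.
s = t ρ_ice / ρ_m = 2.745 km × 0.901/3.31 = 0.747 km.

0.747 km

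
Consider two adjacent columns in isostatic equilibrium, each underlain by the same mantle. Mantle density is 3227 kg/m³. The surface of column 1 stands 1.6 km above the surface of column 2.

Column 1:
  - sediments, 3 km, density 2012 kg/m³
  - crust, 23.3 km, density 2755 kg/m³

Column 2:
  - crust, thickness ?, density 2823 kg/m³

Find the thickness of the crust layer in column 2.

23.5 km

Take the compensation level at the base of the deeper column (depth z_c below the surface of column 1) and equate Σ ρ_i t_i down to z_c; mantle fills any gap and the z_c terms cancel.
Column 1: 3×2012 + 23.3×2755 + (z_c − 26.3)×3227
Column 2: 1.6×0 + x×2823 + (z_c − 1.6 − 0 − x)×3227
The z_c×3227 term appears on both sides and cancels. Collect the known terms of each column as K = Σ(ρt)_known − 3227 × (depth of known layers): K_1 = 70227.5 − 3227×26.3 = −14642.6; K_2 = 0 − 3227×(1.6 + 0) = −5163.2.
Balance: K_1 = K_2 − x×(3227 − 2823), so x = (K_2 − K_1)/(3227 − 2823) = 9479.4/404 = 23.5 km.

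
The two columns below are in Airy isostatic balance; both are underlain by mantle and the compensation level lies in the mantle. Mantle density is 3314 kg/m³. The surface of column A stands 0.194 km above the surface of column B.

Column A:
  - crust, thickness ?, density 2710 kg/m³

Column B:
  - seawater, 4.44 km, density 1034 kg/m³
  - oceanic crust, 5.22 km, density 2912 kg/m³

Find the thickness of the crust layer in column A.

Take the compensation level at the base of the deeper column (depth z_c below the surface of column A) and equate Σ ρ_i t_i down to z_c; mantle fills any gap and the z_c terms cancel.
Column A: x×2710 + (z_c − 0 − x)×3314
Column B: 0.194×0 + 4.44×1034 + 5.22×2912 + (z_c − 0.194 − 9.66)×3314
The z_c×3314 term appears on both sides and cancels. Collect the known terms of each column as K = Σ(ρt)_known − 3314 × (depth of known layers): K_A = 0 − 3314×0 = 0; K_B = 19791.6 − 3314×(0.194 + 9.66) = −12864.556.
Balance: K_A − x×(3314 − 2710) = K_B, so x = (K_A − K_B)/(3314 − 2710) = 12864.6/604 = 21.3 km.

21.3 km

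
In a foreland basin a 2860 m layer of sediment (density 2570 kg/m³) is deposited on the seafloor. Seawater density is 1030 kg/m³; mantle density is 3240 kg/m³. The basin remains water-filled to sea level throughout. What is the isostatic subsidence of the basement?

1990 m

Submarine loading: the sediment displaces seawater, and the subsidence is in turn flooded, so s (ρ_m − ρ_w) = t (ρ_sed − ρ_w).
s = 2860 m × (2570 − 1030) / (3240 − 1030) = 1990 m.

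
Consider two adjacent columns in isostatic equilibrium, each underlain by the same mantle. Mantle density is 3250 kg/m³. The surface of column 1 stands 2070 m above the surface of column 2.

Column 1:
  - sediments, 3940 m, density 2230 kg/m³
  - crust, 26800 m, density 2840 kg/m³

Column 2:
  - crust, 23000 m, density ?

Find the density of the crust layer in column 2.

2890 kg/m³

Take the compensation level at the base of the deeper column (depth z_c below the surface of column 1) and equate Σ ρ_i t_i down to z_c; mantle fills any gap and the z_c terms cancel.
Column 1: 3940×2230 + 26800×2840 + (z_c − 30740)×3250
Column 2: 2070×0 + 23000×ρ + (z_c − 2070 − 23000)×3250
The z_c×3250 term appears on both sides and cancels. Collect the known terms of each column as K = Σ(ρt)_known − 3250 × (depth of known layers): K_1 = 84898200 − 3250×30740 = −15006800; K_2 = 0 − 3250×(2070 + 23000) = −81477500.
Balance: K_1 = K_2 + 23000×ρ, so ρ = (K_1 − K_2)/23000 = 66470700/23000 = 2890 kg/m³.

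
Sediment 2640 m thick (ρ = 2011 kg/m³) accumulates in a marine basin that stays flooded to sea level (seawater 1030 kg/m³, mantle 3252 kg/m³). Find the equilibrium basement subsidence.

1170 m

Submarine loading: the sediment displaces seawater, and the subsidence is in turn flooded, so s (ρ_m − ρ_w) = t (ρ_sed − ρ_w).
s = 2640 m × (2011 − 1030) / (3252 − 1030) = 1170 m.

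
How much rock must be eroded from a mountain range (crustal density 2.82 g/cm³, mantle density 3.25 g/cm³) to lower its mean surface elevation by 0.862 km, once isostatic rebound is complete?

6.52 km

Net drop Δ = e − u = e − e ρ_c/ρ_m = e (ρ_m − ρ_c)/ρ_m.
e = Δ ρ_m/(ρ_m − ρ_c) = 0.862 km × 3.25/0.43 = 6.52 km.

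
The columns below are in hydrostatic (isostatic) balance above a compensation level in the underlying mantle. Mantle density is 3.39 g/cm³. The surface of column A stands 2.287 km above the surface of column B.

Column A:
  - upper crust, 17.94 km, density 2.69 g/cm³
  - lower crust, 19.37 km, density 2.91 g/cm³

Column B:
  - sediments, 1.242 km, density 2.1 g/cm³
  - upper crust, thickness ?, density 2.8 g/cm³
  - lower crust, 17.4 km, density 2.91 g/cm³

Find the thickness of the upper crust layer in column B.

7.03 km

Take the compensation level at the base of the deeper column (depth z_c below the surface of column A) and equate Σ ρ_i t_i down to z_c; mantle fills any gap and the z_c terms cancel.
Column A: 17.94×2.69 + 19.37×2.91 + (z_c − 37.31)×3.39
Column B: 2.287×0 + 1.242×2.1 + x×2.8 + 17.4×2.91 + (z_c − 2.287 − 18.642 − x)×3.39
The z_c×3.39 term appears on both sides and cancels. Collect the known terms of each column as K = Σ(ρt)_known − 3.39 × (depth of known layers): K_A = 104.6253 − 3.39×37.31 = −21.8556; K_B = 53.2422 − 3.39×(2.287 + 18.642) = −17.70711.
Balance: K_A = K_B − x×(3.39 − 2.8), so x = (K_B − K_A)/(3.39 − 2.8) = 4.14849/0.59 = 7.03 km.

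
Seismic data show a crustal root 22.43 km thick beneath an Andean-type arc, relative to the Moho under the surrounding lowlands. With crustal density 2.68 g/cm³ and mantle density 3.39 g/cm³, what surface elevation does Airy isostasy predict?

5.94 km

In Airy isostatic equilibrium: ρ_c h = (ρ_m − ρ_c) r.
h = r (ρ_m − ρ_c) / ρ_c = 22.43 km × (3.39 − 2.68) / 2.68 = 5.94 km.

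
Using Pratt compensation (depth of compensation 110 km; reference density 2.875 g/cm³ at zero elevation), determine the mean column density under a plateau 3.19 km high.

Pratt balance: ρ_ref D = ρ (D + h).
ρ = ρ_ref D/(D + h) = 2.875 × 110 km/(110 km + 3.19 km) = 2.79 g/cm³.

2.79 g/cm³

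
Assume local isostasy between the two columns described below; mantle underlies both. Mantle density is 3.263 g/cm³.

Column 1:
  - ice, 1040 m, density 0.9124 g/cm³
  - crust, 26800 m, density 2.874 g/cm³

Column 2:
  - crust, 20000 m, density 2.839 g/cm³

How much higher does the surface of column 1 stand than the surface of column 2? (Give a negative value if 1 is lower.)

For any compensation level in the mantle, the mantle terms cancel and isostasy reduces to e = (Σt_1 − Σt_2) − (Σ(ρt)_1 − Σ(ρt)_2) / ρ_m.
Σt_1 = 27840 m; Σt_2 = 20000 m; Σ(ρt)_1 = 77972.096; Σ(ρt)_2 = 56780 (in m·g/cm³).
e = (27840 − 20000) − (77972.096 − 56780) / 3.263 = 1350 m.

1350 m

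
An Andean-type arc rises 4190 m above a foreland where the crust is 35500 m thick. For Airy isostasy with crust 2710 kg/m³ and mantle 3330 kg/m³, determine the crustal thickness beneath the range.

58000 m

Root depth r = h ρ_c / (ρ_m − ρ_c) = 4190 m × 2710 / 620 = 18310 m.
Total thickness = T + h + r = 35500 m + 4190 m + 18310 m = 58000 m.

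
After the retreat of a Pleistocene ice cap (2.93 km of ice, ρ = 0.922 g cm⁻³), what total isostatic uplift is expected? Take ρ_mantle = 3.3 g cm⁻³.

Removing the load lets mantle flow back in; uplift u satisfies ρ_ice t = ρ_m u.
u = t ρ_ice/ρ_m = 2.93 km × 0.922/3.3 = 0.819 km.

0.819 km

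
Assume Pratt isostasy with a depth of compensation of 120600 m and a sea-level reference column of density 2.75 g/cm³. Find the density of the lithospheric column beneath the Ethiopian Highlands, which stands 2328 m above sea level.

Pratt balance: ρ_ref D = ρ (D + h).
ρ = ρ_ref D/(D + h) = 2.75 × 120600 m/(120600 m + 2328 m) = 2.7 g/cm³.

2.7 g/cm³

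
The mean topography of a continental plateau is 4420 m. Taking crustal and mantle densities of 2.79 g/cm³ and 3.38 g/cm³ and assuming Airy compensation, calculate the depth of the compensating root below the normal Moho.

20900 m

By Archimedes' principle applied to the lithosphere: the weight of the topography is balanced by the buoyancy of the root, ρ_c h = (ρ_m − ρ_c) r.
r = h · ρ_c / (ρ_m − ρ_c) = 4420 m × 2.79 / (3.38 − 2.79) = 20900 m.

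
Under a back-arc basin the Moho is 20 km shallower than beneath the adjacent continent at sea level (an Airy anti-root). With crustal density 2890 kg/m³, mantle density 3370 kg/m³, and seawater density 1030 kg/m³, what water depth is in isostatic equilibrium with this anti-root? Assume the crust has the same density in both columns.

5.16 km

Replacing a thickness d of crust by seawater at the top must be balanced by replacing crust with mantle at the base: d (ρ_c − ρ_w) = a (ρ_m − ρ_c).
d = a (ρ_m − ρ_c)/(ρ_c − ρ_w) = 20 km × 480/1860 = 5.16 km.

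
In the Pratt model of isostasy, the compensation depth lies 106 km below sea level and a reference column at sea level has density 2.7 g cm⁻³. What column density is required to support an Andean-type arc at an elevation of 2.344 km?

2.64 g cm⁻³

Pratt balance: ρ_ref D = ρ (D + h).
ρ = ρ_ref D/(D + h) = 2.7 × 106 km/(106 km + 2.344 km) = 2.64 g cm⁻³.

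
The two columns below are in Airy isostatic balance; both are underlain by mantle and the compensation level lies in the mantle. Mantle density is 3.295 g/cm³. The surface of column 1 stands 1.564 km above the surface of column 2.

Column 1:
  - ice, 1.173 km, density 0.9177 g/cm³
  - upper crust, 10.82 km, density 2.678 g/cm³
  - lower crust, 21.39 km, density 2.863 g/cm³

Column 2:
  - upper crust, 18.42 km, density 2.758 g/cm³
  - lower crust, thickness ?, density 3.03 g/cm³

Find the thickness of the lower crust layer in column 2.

Take the compensation level at the base of the deeper column (depth z_c below the surface of column 1) and equate Σ ρ_i t_i down to z_c; mantle fills any gap and the z_c terms cancel.
Column 1: 1.173×0.9177 + 10.82×2.678 + 21.39×2.863 + (z_c − 33.383)×3.295
Column 2: 1.564×0 + 18.42×2.758 + x×3.03 + (z_c − 1.564 − 18.42 − x)×3.295
The z_c×3.295 term appears on both sides and cancels. Collect the known terms of each column as K = Σ(ρt)_known − 3.295 × (depth of known layers): K_1 = 91.2919921 − 3.295×33.383 = −18.7049929; K_2 = 50.80236 − 3.295×(1.564 + 18.42) = −15.04492.
Balance: K_1 = K_2 − x×(3.295 − 3.03), so x = (K_2 − K_1)/(3.295 − 3.03) = 3.66007/0.265 = 13.8 km.

13.8 km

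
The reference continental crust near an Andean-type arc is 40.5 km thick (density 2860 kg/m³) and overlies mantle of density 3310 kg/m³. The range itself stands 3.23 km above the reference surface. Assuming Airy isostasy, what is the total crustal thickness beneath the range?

64.3 km

Root depth r = h ρ_c / (ρ_m − ρ_c) = 3.23 km × 2860 / 450 = 20.53 km.
Total thickness = T + h + r = 40.5 km + 3.23 km + 20.53 km = 64.3 km.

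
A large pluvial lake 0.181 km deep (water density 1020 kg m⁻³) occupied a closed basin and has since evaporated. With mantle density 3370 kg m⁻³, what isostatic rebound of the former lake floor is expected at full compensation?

0.0548 km

u = d ρ_w/ρ_m = 0.181 km × 1020/3370 = 0.0548 km.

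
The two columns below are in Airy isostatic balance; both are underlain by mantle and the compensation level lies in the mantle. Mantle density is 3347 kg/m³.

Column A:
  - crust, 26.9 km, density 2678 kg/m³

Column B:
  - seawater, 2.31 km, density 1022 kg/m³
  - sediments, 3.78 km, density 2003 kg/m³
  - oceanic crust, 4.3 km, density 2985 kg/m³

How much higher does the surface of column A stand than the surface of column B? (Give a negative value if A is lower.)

For any compensation level in the mantle, the mantle terms cancel and isostasy reduces to e = (Σt_A − Σt_B) − (Σ(ρt)_A − Σ(ρt)_B) / ρ_m.
Σt_A = 26.9 km; Σt_B = 10.39 km; Σ(ρt)_A = 72038.2; Σ(ρt)_B = 22767.66 (in km·kg/m³).
e = (26.9 − 10.39) − (72038.2 − 22767.66) / 3347 = 1.79 km.

1.79 km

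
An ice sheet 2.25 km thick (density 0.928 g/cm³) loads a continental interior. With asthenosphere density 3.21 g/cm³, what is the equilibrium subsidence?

Equating mass per unit area of the two columns: the ice load ρ_ice t is balanced by mantle displaced below, ρ_m s.
s = t ρ_ice / ρ_m = 2.25 km × 0.928/3.21 = 0.65 km.

0.65 km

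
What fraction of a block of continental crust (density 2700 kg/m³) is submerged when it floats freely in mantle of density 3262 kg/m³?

0.828

Submerged fraction = ρ_obj/ρ_fluid = 2700/3262 = 0.828.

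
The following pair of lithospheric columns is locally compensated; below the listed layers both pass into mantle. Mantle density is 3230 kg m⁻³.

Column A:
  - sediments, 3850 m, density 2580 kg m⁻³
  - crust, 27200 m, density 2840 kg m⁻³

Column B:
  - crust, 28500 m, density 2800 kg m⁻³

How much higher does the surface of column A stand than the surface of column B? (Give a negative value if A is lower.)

For any compensation level in the mantle, the mantle terms cancel and isostasy reduces to e = (Σt_A − Σt_B) − (Σ(ρt)_A − Σ(ρt)_B) / ρ_m.
Σt_A = 31050 m; Σt_B = 28500 m; Σ(ρt)_A = 87181000; Σ(ρt)_B = 79800000 (in m·kg m⁻³).
e = (31050 − 28500) − (87181000 − 79800000) / 3230 = 265 m.

265 m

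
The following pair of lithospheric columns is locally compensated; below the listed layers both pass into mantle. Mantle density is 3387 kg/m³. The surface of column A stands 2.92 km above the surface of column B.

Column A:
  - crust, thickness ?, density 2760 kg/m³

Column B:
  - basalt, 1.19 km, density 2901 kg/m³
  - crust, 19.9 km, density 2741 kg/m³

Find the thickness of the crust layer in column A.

37.2 km

Take the compensation level at the base of the deeper column (depth z_c below the surface of column A) and equate Σ ρ_i t_i down to z_c; mantle fills any gap and the z_c terms cancel.
Column A: x×2760 + (z_c − 0 − x)×3387
Column B: 2.92×0 + 1.19×2901 + 19.9×2741 + (z_c − 2.92 − 21.09)×3387
The z_c×3387 term appears on both sides and cancels. Collect the known terms of each column as K = Σ(ρt)_known − 3387 × (depth of known layers): K_A = 0 − 3387×0 = 0; K_B = 57998.09 − 3387×(2.92 + 21.09) = −23323.78.
Balance: K_A − x×(3387 − 2760) = K_B, so x = (K_A − K_B)/(3387 − 2760) = 23323.8/627 = 37.2 km.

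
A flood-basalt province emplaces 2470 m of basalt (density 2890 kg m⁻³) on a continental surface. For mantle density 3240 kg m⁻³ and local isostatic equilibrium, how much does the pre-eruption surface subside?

2200 m

Subaerial loading: s = t ρ_load / ρ_m.
s = 2470 m × 2890/3240 = 2200 m.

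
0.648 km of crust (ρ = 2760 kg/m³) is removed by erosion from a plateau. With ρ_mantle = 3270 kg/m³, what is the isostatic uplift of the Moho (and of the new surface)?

0.547 km

Unloading: uplift u = e ρ_c/ρ_m = 0.648 km × 2760/3270 = 0.547 km.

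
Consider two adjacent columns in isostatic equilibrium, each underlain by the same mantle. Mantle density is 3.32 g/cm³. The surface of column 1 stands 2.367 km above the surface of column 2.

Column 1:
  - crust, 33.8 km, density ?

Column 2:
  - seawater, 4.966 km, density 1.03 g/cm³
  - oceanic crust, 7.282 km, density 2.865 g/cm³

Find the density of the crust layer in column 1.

Take the compensation level at the base of the deeper column (depth z_c below the surface of column 1) and equate Σ ρ_i t_i down to z_c; mantle fills any gap and the z_c terms cancel.
Column 1: 33.8×ρ + (z_c − 33.8)×3.32
Column 2: 2.367×0 + 4.966×1.03 + 7.282×2.865 + (z_c − 2.367 − 12.248)×3.32
The z_c×3.32 term appears on both sides and cancels. Collect the known terms of each column as K = Σ(ρt)_known − 3.32 × (depth of known layers): K_1 = 0 − 3.32×33.8 = −112.216; K_2 = 25.97791 − 3.32×(2.367 + 12.248) = −22.54389.
Balance: K_1 + 33.8×ρ = K_2, so ρ = (K_2 − K_1)/33.8 = 89.6721/33.8 = 2.65 g/cm³.

2.65 g/cm³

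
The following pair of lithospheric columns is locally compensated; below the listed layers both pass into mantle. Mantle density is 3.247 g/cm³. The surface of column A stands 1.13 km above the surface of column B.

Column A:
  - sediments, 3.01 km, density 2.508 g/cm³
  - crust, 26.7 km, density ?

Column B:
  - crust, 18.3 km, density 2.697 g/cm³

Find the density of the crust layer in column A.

2.82 g/cm³

Take the compensation level at the base of the deeper column (depth z_c below the surface of column A) and equate Σ ρ_i t_i down to z_c; mantle fills any gap and the z_c terms cancel.
Column A: 3.01×2.508 + 26.7×ρ + (z_c − 29.71)×3.247
Column B: 1.13×0 + 18.3×2.697 + (z_c − 1.13 − 18.3)×3.247
The z_c×3.247 term appears on both sides and cancels. Collect the known terms of each column as K = Σ(ρt)_known − 3.247 × (depth of known layers): K_A = 7.54908 − 3.247×29.71 = −88.91929; K_B = 49.3551 − 3.247×(1.13 + 18.3) = −13.73411.
Balance: K_A + 26.7×ρ = K_B, so ρ = (K_B − K_A)/26.7 = 75.1852/26.7 = 2.82 g/cm³.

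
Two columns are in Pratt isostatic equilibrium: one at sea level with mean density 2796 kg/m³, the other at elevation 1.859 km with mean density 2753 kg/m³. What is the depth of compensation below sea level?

ρ_ref D = ρ (D + h) → D (ρ_ref − ρ) = ρ h.
D = ρ h/(ρ_ref − ρ) = 2753 × 1.859 km/(2796 − 2753) = 119 km.

119 km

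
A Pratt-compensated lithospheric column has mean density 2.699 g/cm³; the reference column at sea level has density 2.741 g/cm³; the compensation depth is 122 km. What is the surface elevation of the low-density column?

ρ_ref D = ρ (D + h) → h = D (ρ_ref − ρ)/ρ.
h = 122 km × (2.741 − 2.699)/2.699 = 1.9 km.

1.9 km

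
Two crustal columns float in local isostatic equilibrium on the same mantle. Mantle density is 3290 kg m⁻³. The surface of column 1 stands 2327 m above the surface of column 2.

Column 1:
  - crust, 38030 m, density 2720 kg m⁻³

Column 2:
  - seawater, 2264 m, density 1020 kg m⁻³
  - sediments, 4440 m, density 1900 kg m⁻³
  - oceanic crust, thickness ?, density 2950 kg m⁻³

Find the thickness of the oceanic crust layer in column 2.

Take the compensation level at the base of the deeper column (depth z_c below the surface of column 1) and equate Σ ρ_i t_i down to z_c; mantle fills any gap and the z_c terms cancel.
Column 1: 38030×2720 + (z_c − 38030)×3290
Column 2: 2327×0 + 2264×1020 + 4440×1900 + x×2950 + (z_c − 2327 − 6704 − x)×3290
The z_c×3290 term appears on both sides and cancels. Collect the known terms of each column as K = Σ(ρt)_known − 3290 × (depth of known layers): K_1 = 103441600 − 3290×38030 = −21677100; K_2 = 10745280 − 3290×(2327 + 6704) = −18966710.
Balance: K_1 = K_2 − x×(3290 − 2950), so x = (K_2 − K_1)/(3290 − 2950) = 2710390/340 = 7970 m.

7970 m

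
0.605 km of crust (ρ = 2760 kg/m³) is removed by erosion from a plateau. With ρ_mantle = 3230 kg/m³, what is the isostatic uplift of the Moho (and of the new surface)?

0.517 km

Unloading: uplift u = e ρ_c/ρ_m = 0.605 km × 2760/3230 = 0.517 km.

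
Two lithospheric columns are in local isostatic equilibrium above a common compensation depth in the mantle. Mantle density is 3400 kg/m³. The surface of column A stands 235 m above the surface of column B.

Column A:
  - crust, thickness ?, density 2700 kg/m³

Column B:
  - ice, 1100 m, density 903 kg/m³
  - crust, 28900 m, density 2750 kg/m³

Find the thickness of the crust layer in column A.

31900 m

Take the compensation level at the base of the deeper column (depth z_c below the surface of column A) and equate Σ ρ_i t_i down to z_c; mantle fills any gap and the z_c terms cancel.
Column A: x×2700 + (z_c − 0 − x)×3400
Column B: 235×0 + 1100×903 + 28900×2750 + (z_c − 235 − 30000)×3400
The z_c×3400 term appears on both sides and cancels. Collect the known terms of each column as K = Σ(ρt)_known − 3400 × (depth of known layers): K_A = 0 − 3400×0 = 0; K_B = 80468300 − 3400×(235 + 30000) = −22330700.
Balance: K_A − x×(3400 − 2700) = K_B, so x = (K_A − K_B)/(3400 − 2700) = 22330700/700 = 31900 m.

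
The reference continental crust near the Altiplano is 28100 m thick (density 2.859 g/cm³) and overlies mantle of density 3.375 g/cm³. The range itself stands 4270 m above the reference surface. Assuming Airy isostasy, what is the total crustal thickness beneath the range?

56000 m

Root depth r = h ρ_c / (ρ_m − ρ_c) = 4270 m × 2.859 / 0.516 = 23660 m.
Total thickness = T + h + r = 28100 m + 4270 m + 23660 m = 56000 m.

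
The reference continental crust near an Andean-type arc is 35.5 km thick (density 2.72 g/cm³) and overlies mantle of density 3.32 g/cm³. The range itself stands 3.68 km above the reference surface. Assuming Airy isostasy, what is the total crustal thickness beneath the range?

55.9 km

Root depth r = h ρ_c / (ρ_m − ρ_c) = 3.68 km × 2.72 / 0.6 = 16.68 km.
Total thickness = T + h + r = 35.5 km + 3.68 km + 16.68 km = 55.9 km.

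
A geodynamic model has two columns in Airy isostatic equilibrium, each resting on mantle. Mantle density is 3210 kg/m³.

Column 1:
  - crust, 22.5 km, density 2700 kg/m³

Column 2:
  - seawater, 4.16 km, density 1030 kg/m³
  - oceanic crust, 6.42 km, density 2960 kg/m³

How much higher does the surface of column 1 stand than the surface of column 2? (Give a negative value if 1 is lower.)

0.25 km

For any compensation level in the mantle, the mantle terms cancel and isostasy reduces to e = (Σt_1 − Σt_2) − (Σ(ρt)_1 − Σ(ρt)_2) / ρ_m.
Σt_1 = 22.5 km; Σt_2 = 10.58 km; Σ(ρt)_1 = 60750; Σ(ρt)_2 = 23288 (in km·kg/m³).
e = (22.5 − 10.58) − (60750 − 23288) / 3210 = 0.25 km.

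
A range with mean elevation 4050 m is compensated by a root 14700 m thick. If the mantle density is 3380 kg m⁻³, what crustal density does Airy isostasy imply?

2650 kg m⁻³

ρ_c h = (ρ_m − ρ_c) r → ρ_c (h + r) = ρ_m r → ρ_c = ρ_m r / (h + r).
ρ_c = 3380 × 14700 m / (4050 m + 14700 m) = 2650 kg m⁻³.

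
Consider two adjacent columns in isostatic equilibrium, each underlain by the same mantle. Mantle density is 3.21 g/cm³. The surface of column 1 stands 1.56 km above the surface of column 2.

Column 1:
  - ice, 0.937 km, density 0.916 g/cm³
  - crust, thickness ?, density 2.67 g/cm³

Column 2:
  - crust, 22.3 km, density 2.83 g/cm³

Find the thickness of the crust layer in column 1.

Take the compensation level at the base of the deeper column (depth z_c below the surface of column 1) and equate Σ ρ_i t_i down to z_c; mantle fills any gap and the z_c terms cancel.
Column 1: 0.937×0.916 + x×2.67 + (z_c − 0.937 − x)×3.21
Column 2: 1.56×0 + 22.3×2.83 + (z_c − 1.56 − 22.3)×3.21
The z_c×3.21 term appears on both sides and cancels. Collect the known terms of each column as K = Σ(ρt)_known − 3.21 × (depth of known layers): K_1 = 0.858292 − 3.21×0.937 = −2.149478; K_2 = 63.109 − 3.21×(1.56 + 22.3) = −13.4816.
Balance: K_1 − x×(3.21 − 2.67) = K_2, so x = (K_1 − K_2)/(3.21 − 2.67) = 11.3321/0.54 = 21 km.

21 km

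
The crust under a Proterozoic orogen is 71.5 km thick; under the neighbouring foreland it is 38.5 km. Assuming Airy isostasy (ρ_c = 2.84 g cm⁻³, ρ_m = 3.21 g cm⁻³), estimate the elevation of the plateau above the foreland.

3.8 km

Excess crust Δ = 71.5 km − 38.5 km = 33 km, split between elevation h and root r with h + r = Δ.
Airy balance ρ_c h = (ρ_m − ρ_c) r gives r = h ρ_c/(ρ_m − ρ_c), so h (1 + ρ_c/(ρ_m − ρ_c)) = Δ, i.e. h = Δ (ρ_m − ρ_c)/ρ_m.
h = 33 km × 0.37/3.21 = 3.8 km.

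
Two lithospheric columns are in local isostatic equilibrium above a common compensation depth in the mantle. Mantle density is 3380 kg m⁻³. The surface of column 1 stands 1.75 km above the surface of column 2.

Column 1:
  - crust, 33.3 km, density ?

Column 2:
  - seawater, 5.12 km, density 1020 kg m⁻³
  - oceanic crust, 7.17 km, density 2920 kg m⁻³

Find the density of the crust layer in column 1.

Take the compensation level at the base of the deeper column (depth z_c below the surface of column 1) and equate Σ ρ_i t_i down to z_c; mantle fills any gap and the z_c terms cancel.
Column 1: 33.3×ρ + (z_c − 33.3)×3380
Column 2: 1.75×0 + 5.12×1020 + 7.17×2920 + (z_c − 1.75 − 12.29)×3380
The z_c×3380 term appears on both sides and cancels. Collect the known terms of each column as K = Σ(ρt)_known − 3380 × (depth of known layers): K_1 = 0 − 3380×33.3 = −112554; K_2 = 26158.8 − 3380×(1.75 + 12.29) = −21296.4.
Balance: K_1 + 33.3×ρ = K_2, so ρ = (K_2 − K_1)/33.3 = 91257.6/33.3 = 2740 kg m⁻³.

2740 kg m⁻³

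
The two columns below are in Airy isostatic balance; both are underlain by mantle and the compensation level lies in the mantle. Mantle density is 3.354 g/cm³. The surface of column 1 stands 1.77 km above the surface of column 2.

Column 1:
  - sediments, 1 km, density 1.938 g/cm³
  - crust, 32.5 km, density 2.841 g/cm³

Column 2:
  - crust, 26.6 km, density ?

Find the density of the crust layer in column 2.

Take the compensation level at the base of the deeper column (depth z_c below the surface of column 1) and equate Σ ρ_i t_i down to z_c; mantle fills any gap and the z_c terms cancel.
Column 1: 1×1.938 + 32.5×2.841 + (z_c − 33.5)×3.354
Column 2: 1.77×0 + 26.6×ρ + (z_c − 1.77 − 26.6)×3.354
The z_c×3.354 term appears on both sides and cancels. Collect the known terms of each column as K = Σ(ρt)_known − 3.354 × (depth of known layers): K_1 = 94.2705 − 3.354×33.5 = −18.0885; K_2 = 0 − 3.354×(1.77 + 26.6) = −95.15298.
Balance: K_1 = K_2 + 26.6×ρ, so ρ = (K_1 − K_2)/26.6 = 77.0645/26.6 = 2.9 g/cm³.

2.9 g/cm³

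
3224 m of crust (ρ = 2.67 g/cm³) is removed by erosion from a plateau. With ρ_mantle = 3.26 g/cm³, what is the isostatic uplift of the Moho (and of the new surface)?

Unloading: uplift u = e ρ_c/ρ_m = 3224 m × 2.67/3.26 = 2640 m.

2640 m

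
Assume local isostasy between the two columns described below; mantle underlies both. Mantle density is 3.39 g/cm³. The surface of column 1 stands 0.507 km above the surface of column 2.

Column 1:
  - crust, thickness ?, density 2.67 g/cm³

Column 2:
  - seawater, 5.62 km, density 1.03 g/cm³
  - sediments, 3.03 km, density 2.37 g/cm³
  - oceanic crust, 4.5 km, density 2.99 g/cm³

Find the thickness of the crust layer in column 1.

Take the compensation level at the base of the deeper column (depth z_c below the surface of column 1) and equate Σ ρ_i t_i down to z_c; mantle fills any gap and the z_c terms cancel.
Column 1: x×2.67 + (z_c − 0 − x)×3.39
Column 2: 0.507×0 + 5.62×1.03 + 3.03×2.37 + 4.5×2.99 + (z_c − 0.507 − 13.15)×3.39
The z_c×3.39 term appears on both sides and cancels. Collect the known terms of each column as K = Σ(ρt)_known − 3.39 × (depth of known layers): K_1 = 0 − 3.39×0 = 0; K_2 = 26.4247 − 3.39×(0.507 + 13.15) = −19.87253.
Balance: K_1 − x×(3.39 − 2.67) = K_2, so x = (K_1 − K_2)/(3.39 − 2.67) = 19.8725/0.72 = 27.6 km.

27.6 km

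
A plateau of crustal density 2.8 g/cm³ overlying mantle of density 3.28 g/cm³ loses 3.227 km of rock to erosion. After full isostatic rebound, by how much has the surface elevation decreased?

0.472 km

Rebound u = e ρ_c/ρ_m = 3.227 km × 2.8/3.28 = 2.755 km.
Net surface drop = e − u = 3.227 km − 2.755 km = e (ρ_m − ρ_c)/ρ_m = 0.472 km.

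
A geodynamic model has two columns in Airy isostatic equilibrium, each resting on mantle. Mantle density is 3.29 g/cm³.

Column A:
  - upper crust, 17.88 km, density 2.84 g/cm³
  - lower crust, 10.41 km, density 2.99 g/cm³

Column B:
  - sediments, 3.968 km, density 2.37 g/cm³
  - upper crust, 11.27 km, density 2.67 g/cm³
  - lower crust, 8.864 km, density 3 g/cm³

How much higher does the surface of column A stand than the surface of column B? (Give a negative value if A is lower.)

For any compensation level in the mantle, the mantle terms cancel and isostasy reduces to e = (Σt_A − Σt_B) − (Σ(ρt)_A − Σ(ρt)_B) / ρ_m.
Σt_A = 28.29 km; Σt_B = 24.102 km; Σ(ρt)_A = 81.9051; Σ(ρt)_B = 66.08706 (in km·g/cm³).
e = (28.29 − 24.102) − (81.9051 − 66.08706) / 3.29 = −0.62 km.

−0.62 km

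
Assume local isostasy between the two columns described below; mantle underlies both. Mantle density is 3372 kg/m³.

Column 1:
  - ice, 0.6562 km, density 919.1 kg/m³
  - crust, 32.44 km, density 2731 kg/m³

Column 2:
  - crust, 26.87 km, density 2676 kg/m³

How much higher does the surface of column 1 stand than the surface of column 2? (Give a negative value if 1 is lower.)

1.1 km

For any compensation level in the mantle, the mantle terms cancel and isostasy reduces to e = (Σt_1 − Σt_2) − (Σ(ρt)_1 − Σ(ρt)_2) / ρ_m.
Σt_1 = 33.0962 km; Σt_2 = 26.87 km; Σ(ρt)_1 = 89196.7534; Σ(ρt)_2 = 71904.12 (in km·kg/m³).
e = (33.0962 − 26.87) − (89196.7534 − 71904.12) / 3372 = 1.1 km.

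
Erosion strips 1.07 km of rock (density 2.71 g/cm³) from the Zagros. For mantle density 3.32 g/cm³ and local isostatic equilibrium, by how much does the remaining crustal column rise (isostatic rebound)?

Unloading: uplift u = e ρ_c/ρ_m = 1.07 km × 2.71/3.32 = 0.873 km.

0.873 km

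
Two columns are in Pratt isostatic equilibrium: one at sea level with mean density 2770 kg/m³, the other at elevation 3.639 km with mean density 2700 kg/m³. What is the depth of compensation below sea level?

ρ_ref D = ρ (D + h) → D (ρ_ref − ρ) = ρ h.
D = ρ h/(ρ_ref − ρ) = 2700 × 3.639 km/(2770 − 2700) = 140 km.

140 km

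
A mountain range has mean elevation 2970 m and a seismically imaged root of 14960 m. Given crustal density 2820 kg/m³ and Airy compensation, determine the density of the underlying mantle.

Airy balance: ρ_c h = (ρ_m − ρ_c) r → ρ_m = ρ_c (1 + h/r).
ρ_m = 2820 × (1 + 2970 m/14960 m) = 3380 kg/m³.

3380 kg/m³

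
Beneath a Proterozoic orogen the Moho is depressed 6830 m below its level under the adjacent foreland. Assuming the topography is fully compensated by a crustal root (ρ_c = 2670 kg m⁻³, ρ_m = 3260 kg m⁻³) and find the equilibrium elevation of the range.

Isostatic balance requires: ρ_c h = (ρ_m − ρ_c) r.
h = r (ρ_m − ρ_c) / ρ_c = 6830 m × (3260 − 2670) / 2670 = 1510 m.

1510 m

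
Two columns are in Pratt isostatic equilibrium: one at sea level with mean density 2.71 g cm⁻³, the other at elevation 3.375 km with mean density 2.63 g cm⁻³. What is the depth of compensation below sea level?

111 km

ρ_ref D = ρ (D + h) → D (ρ_ref − ρ) = ρ h.
D = ρ h/(ρ_ref − ρ) = 2.63 × 3.375 km/(2.71 − 2.63) = 111 km.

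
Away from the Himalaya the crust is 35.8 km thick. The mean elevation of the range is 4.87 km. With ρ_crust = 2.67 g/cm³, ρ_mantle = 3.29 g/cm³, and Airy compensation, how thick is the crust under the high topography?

Root depth r = h ρ_c / (ρ_m − ρ_c) = 4.87 km × 2.67 / 0.62 = 20.97 km.
Total thickness = T + h + r = 35.8 km + 4.87 km + 20.97 km = 61.6 km.

61.6 km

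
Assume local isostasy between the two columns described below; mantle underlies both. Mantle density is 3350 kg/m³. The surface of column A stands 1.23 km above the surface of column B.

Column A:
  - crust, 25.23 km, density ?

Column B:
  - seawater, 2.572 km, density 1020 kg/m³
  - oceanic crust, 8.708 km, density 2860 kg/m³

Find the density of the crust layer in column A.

2780 kg/m³

Take the compensation level at the base of the deeper column (depth z_c below the surface of column A) and equate Σ ρ_i t_i down to z_c; mantle fills any gap and the z_c terms cancel.
Column A: 25.23×ρ + (z_c − 25.23)×3350
Column B: 1.23×0 + 2.572×1020 + 8.708×2860 + (z_c − 1.23 − 11.28)×3350
The z_c×3350 term appears on both sides and cancels. Collect the known terms of each column as K = Σ(ρt)_known − 3350 × (depth of known layers): K_A = 0 − 3350×25.23 = −84520.5; K_B = 27528.32 − 3350×(1.23 + 11.28) = −14380.18.
Balance: K_A + 25.23×ρ = K_B, so ρ = (K_B − K_A)/25.23 = 70140.3/25.23 = 2780 kg/m³.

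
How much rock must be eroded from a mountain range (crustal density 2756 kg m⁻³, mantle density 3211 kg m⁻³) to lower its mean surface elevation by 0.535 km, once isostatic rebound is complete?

Net drop Δ = e − u = e − e ρ_c/ρ_m = e (ρ_m − ρ_c)/ρ_m.
e = Δ ρ_m/(ρ_m − ρ_c) = 0.535 km × 3211/455 = 3.78 km.

3.78 km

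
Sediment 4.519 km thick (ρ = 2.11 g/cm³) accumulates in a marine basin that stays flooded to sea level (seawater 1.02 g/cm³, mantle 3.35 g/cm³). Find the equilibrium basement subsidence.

Submarine loading: the sediment displaces seawater, and the subsidence is in turn flooded, so s (ρ_m − ρ_w) = t (ρ_sed − ρ_w).
s = 4.519 km × (2.11 − 1.02) / (3.35 − 1.02) = 2.11 km.

2.11 km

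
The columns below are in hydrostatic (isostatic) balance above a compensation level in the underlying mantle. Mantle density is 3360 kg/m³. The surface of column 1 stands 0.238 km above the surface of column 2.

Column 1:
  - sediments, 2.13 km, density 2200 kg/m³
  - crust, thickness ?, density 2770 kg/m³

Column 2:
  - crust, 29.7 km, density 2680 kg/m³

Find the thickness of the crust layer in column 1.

Take the compensation level at the base of the deeper column (depth z_c below the surface of column 1) and equate Σ ρ_i t_i down to z_c; mantle fills any gap and the z_c terms cancel.
Column 1: 2.13×2200 + x×2770 + (z_c − 2.13 − x)×3360
Column 2: 0.238×0 + 29.7×2680 + (z_c − 0.238 − 29.7)×3360
The z_c×3360 term appears on both sides and cancels. Collect the known terms of each column as K = Σ(ρt)_known − 3360 × (depth of known layers): K_1 = 4686 − 3360×2.13 = −2470.8; K_2 = 79596 − 3360×(0.238 + 29.7) = −20995.68.
Balance: K_1 − x×(3360 − 2770) = K_2, so x = (K_1 − K_2)/(3360 − 2770) = 18524.9/590 = 31.4 km.

31.4 km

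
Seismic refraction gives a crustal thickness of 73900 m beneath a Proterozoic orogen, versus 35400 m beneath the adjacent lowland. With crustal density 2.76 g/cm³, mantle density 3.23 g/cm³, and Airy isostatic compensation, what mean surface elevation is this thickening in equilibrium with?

Excess crust Δ = 73900 m − 35400 m = 38500 m, split between elevation h and root r with h + r = Δ.
Airy balance ρ_c h = (ρ_m − ρ_c) r gives r = h ρ_c/(ρ_m − ρ_c), so h (1 + ρ_c/(ρ_m − ρ_c)) = Δ, i.e. h = Δ (ρ_m − ρ_c)/ρ_m.
h = 38500 m × 0.47/3.23 = 5600 m.

5600 m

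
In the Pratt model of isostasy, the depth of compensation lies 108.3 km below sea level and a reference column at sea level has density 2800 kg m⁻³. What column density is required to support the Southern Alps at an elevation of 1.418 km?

2760 kg m⁻³

Pratt balance: ρ_ref D = ρ (D + h).
ρ = ρ_ref D/(D + h) = 2800 × 108.3 km/(108.3 km + 1.418 km) = 2760 kg m⁻³.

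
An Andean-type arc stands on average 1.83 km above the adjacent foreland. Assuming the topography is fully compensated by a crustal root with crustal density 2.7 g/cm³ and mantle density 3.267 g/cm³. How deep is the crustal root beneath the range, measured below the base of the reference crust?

8.71 km

For local isostatic compensation: the weight of the topography is balanced by the buoyancy of the root, ρ_c h = (ρ_m − ρ_c) r.
r = h · ρ_c / (ρ_m − ρ_c) = 1.83 km × 2.7 / (3.267 − 2.7) = 8.71 km.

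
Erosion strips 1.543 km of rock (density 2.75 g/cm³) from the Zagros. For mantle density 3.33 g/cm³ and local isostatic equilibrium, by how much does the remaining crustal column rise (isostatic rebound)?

1.27 km

Unloading: uplift u = e ρ_c/ρ_m = 1.543 km × 2.75/3.33 = 1.27 km.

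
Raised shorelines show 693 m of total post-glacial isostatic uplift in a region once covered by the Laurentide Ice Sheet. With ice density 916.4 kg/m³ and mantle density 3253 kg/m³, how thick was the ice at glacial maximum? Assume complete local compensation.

2460 m

u = t ρ_ice/ρ_m → t = u ρ_m/ρ_ice = 693 m × 3253/916.4 = 2460 m.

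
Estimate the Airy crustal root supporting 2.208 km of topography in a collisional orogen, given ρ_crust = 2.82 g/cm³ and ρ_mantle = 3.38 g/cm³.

In Airy isostatic equilibrium: the weight of the topography is balanced by the buoyancy of the root, ρ_c h = (ρ_m − ρ_c) r.
r = h · ρ_c / (ρ_m − ρ_c) = 2.208 km × 2.82 / (3.38 − 2.82) = 11.1 km.

11.1 km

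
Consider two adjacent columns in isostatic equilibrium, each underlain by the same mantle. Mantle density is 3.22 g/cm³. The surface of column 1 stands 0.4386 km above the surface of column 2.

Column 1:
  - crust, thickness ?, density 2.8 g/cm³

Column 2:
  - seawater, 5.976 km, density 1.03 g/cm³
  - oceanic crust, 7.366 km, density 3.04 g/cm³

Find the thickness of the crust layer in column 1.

37.7 km

Take the compensation level at the base of the deeper column (depth z_c below the surface of column 1) and equate Σ ρ_i t_i down to z_c; mantle fills any gap and the z_c terms cancel.
Column 1: x×2.8 + (z_c − 0 − x)×3.22
Column 2: 0.4386×0 + 5.976×1.03 + 7.366×3.04 + (z_c − 0.4386 − 13.342)×3.22
The z_c×3.22 term appears on both sides and cancels. Collect the known terms of each column as K = Σ(ρt)_known − 3.22 × (depth of known layers): K_1 = 0 − 3.22×0 = 0; K_2 = 28.54792 − 3.22×(0.4386 + 13.342) = −15.825612.
Balance: K_1 − x×(3.22 − 2.8) = K_2, so x = (K_1 − K_2)/(3.22 − 2.8) = 15.8256/0.42 = 37.7 km.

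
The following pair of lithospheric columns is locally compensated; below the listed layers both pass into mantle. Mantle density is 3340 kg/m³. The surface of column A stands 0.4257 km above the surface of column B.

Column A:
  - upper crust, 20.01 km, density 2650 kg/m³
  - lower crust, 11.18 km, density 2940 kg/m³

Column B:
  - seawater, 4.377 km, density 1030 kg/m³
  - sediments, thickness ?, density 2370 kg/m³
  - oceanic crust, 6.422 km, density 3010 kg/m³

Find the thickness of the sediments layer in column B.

Take the compensation level at the base of the deeper column (depth z_c below the surface of column A) and equate Σ ρ_i t_i down to z_c; mantle fills any gap and the z_c terms cancel.
Column A: 20.01×2650 + 11.18×2940 + (z_c − 31.19)×3340
Column B: 0.4257×0 + 4.377×1030 + x×2370 + 6.422×3010 + (z_c − 0.4257 − 10.799 − x)×3340
The z_c×3340 term appears on both sides and cancels. Collect the known terms of each column as K = Σ(ρt)_known − 3340 × (depth of known layers): K_A = 85895.7 − 3340×31.19 = −18278.9; K_B = 23838.53 − 3340×(0.4257 + 10.799) = −13651.968.
Balance: K_A = K_B − x×(3340 − 2370), so x = (K_B − K_A)/(3340 − 2370) = 4626.93/970 = 4.77 km.

4.77 km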